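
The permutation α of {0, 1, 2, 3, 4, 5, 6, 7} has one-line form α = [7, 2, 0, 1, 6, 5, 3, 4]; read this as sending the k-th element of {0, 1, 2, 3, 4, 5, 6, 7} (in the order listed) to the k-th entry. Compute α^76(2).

1

Tracing 2 → 0 → … returns to 2 after 7 steps, so 2 lies in a 7-cycle (0 7 4 6 3 1 2).
Powers repeat with period 7 on this cycle, and 76 mod 7 = 6, so α^76(2) = α^6(2).
Stepping 6 places around the cycle: 2 → 0 → 7 → 4 → 6 → 3 → 1.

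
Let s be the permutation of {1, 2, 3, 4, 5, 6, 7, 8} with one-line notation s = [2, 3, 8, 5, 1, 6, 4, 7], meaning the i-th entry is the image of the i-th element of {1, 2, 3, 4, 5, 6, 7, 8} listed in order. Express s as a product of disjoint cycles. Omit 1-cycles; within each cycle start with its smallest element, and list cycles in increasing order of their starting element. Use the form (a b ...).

(1 2 3 8 7 4 5)

Start at 1 and follow images: 1 → 2 → 3 → 8 → 7 → 4 → 5 → 1, giving the cycle (1 2 3 8 7 4 5).
Continuing from each remaining unvisited element yields (1 2 3 8 7 4 5).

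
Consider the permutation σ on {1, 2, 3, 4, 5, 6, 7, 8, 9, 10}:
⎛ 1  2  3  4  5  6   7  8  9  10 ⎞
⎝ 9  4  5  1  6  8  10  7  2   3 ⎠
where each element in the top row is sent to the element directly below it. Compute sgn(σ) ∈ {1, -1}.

1

In disjoint-cycle form the cycle lengths are 6, 4.
A cycle is odd iff its length is even; σ has 2 even-length cycles, so sgn(σ) = (−1)^2 and σ is even.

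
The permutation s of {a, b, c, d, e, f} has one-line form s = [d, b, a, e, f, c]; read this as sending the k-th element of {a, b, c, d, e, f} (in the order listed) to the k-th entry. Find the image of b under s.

b

b is element number 2 of the domain, and entry number 2 of the one-line form is b, so s(b) = b.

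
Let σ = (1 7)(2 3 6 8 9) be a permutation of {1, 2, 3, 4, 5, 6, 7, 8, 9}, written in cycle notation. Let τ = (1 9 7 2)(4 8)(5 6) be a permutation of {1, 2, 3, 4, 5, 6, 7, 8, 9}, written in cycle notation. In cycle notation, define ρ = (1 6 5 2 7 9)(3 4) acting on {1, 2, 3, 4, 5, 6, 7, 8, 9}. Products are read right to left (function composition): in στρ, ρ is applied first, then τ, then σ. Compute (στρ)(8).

(στρ)(8) = σ(τ(ρ(8))). ρ(8) = 8, then τ(8) = 4, then σ(4) = 4, so the result is 4.

4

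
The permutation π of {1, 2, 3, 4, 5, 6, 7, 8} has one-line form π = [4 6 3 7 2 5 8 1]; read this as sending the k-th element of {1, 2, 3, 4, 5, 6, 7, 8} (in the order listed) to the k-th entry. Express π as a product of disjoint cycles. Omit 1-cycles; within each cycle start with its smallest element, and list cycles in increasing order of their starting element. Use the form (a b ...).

(1 4 7 8)(2 6 5)

From 1: 1 → 4 → 7 → 8 → 1, closing the cycle (1 4 7 8).
Continuing from each remaining unvisited element yields (1 4 7 8)(2 6 5).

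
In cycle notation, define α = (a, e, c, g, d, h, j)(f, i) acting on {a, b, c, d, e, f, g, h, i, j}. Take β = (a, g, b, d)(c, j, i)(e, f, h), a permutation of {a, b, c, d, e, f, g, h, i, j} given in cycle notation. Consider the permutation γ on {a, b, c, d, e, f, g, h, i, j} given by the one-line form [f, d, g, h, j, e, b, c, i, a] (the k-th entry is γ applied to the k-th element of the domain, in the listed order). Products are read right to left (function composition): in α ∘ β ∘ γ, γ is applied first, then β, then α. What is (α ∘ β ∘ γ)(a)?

(α ∘ β ∘ γ)(a) = α(β(γ(a))). γ(a) = f, then β(f) = h, then α(h) = j, so the result is j.

j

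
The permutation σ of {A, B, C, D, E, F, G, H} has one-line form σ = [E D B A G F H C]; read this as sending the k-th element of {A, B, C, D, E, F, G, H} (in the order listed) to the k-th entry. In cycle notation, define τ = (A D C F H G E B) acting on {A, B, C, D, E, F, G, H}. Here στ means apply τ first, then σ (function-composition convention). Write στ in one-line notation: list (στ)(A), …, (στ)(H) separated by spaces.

(στ)(x) = σ(τ(x)). Computing each image: σ(τ(A)) = σ(D) = A, σ(τ(B)) = σ(A) = E, σ(τ(C)) = σ(F) = F, σ(τ(D)) = σ(C) = B, σ(τ(E)) = σ(B) = D, σ(τ(F)) = σ(H) = C, σ(τ(G)) = σ(E) = G, σ(τ(H)) = σ(G) = H.
Hence στ = [A E F B D C G H].

A E F B D C G H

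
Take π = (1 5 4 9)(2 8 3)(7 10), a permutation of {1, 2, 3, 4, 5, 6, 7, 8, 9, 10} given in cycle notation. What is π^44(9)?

9 lies in the 4-cycle (1 5 4 9).
Since the cycle has length 4, π^44 acts on it the same as π^0 (44 mod 4 = 0).
So π^44(9) = 9.

9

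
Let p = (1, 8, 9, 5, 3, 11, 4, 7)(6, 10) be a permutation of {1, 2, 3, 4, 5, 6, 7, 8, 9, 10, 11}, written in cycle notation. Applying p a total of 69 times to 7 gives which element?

7 lies in the 8-cycle (1, 8, 9, 5, 3, 11, 4, 7).
Powers repeat with period 8 on this cycle, and 69 mod 8 = 5, so p^69(7) = p^5(7).
Advancing 5 steps from 7: 7 → 1 → 8 → 9 → 5 → 3.

3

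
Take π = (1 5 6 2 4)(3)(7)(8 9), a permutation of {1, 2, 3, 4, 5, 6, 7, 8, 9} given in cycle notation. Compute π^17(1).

6

1 lies in the 5-cycle (1 5 6 2 4).
On a 5-cycle, π^5 is the identity, so π^17 = π^2 there (17 ≡ 2 mod 5).
Advancing 2 steps from 1: 1 → 5 → 6.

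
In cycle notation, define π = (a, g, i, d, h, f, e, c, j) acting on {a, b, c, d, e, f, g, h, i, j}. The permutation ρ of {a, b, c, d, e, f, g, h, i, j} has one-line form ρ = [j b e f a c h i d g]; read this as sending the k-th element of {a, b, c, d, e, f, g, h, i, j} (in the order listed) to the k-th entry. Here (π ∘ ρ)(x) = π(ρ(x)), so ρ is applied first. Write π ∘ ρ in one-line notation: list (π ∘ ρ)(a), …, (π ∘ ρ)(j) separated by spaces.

a b c e g j f d h i

Chase each element through ρ then π: a → j → a; b → b → b; c → e → c; d → f → e; e → a → g; f → c → j; g → h → f; h → i → d; i → d → h; j → g → i.
So π ∘ ρ in one-line form is a b c e g j f d h i.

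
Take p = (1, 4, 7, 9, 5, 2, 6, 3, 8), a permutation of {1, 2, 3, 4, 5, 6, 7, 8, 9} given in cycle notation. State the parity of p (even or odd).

even

The cycle lengths are 9.
A cycle is odd iff its length is even; p has 0 even-length cycles, so sgn(p) = (−1)^0 and p is even.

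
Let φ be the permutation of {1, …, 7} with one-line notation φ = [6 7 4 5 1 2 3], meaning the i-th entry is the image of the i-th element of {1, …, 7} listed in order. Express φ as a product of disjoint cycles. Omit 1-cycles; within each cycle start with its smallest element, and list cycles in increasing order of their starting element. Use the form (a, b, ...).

(1, 6, 2, 7, 3, 4, 5)

Start at 1 and follow images: 1 → 6 → 2 → 7 → 3 → 4 → 5 → 1, giving the cycle (1, 6, 2, 7, 3, 4, 5).
Repeating from the next unused element and collecting all non-trivial cycles gives (1, 6, 2, 7, 3, 4, 5).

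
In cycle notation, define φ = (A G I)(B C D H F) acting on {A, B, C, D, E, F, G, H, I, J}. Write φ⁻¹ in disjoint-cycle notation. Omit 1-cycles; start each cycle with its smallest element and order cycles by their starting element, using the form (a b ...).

(A I G)(B F H D C)

Inverting a permutation written in cycle notation just reverses the order within every cycle.
Reversing each cycle of φ and rotating so the smallest element leads gives (A I G)(B F H D C).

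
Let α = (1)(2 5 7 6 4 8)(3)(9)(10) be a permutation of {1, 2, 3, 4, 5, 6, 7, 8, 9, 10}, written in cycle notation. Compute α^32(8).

8 lies in the 6-cycle (2 5 7 6 4 8).
Since the cycle has length 6, α^32 acts on it the same as α^2 (32 mod 6 = 2).
Stepping 2 places around the cycle: 8 → 2 → 5.

5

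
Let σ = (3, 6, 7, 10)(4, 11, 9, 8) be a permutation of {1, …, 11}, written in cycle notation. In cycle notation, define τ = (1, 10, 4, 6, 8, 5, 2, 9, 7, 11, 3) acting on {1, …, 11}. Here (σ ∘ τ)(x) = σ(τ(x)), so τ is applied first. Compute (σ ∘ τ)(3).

1

First apply τ: τ(3) = 1, then σ(1) = 1. Thus (σ ∘ τ)(3) = 1.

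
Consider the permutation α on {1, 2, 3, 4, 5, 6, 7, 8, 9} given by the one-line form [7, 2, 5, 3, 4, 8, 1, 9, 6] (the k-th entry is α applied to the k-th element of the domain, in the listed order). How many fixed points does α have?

The fixed points (elements with α(x) = x) are {2}, so there is 1.

1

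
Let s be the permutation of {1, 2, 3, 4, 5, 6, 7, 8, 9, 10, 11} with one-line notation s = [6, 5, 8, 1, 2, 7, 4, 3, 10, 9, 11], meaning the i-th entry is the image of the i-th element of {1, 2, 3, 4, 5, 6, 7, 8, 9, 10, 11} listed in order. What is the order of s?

4

The disjoint-cycle form of s has cycle lengths 4, 2, 2, 2, 1.
The order is lcm(4, 2, 2, 2) = 4.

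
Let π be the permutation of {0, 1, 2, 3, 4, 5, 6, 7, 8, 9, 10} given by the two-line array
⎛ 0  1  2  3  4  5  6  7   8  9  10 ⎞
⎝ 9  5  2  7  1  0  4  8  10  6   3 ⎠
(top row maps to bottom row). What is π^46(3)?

Tracing 3 → 7 → … returns to 3 after 4 steps, so 3 lies in a 4-cycle (3, 7, 8, 10).
Since the cycle has length 4, π^46 acts on it the same as π^2 (46 mod 4 = 2).
Stepping 2 places around the cycle: 3 → 7 → 8.

8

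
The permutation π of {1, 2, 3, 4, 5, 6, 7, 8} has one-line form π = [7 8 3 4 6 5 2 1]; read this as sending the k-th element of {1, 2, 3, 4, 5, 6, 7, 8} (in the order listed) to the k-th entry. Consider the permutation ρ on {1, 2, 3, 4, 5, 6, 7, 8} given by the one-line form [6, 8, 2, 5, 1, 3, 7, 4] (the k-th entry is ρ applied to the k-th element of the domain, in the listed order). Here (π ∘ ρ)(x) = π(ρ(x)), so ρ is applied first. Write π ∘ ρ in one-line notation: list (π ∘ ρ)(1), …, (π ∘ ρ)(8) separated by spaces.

5 1 8 6 7 3 2 4

For each element, apply ρ then π: 1 → 6 → 5; 2 → 8 → 1; 3 → 2 → 8; 4 → 5 → 6; 5 → 1 → 7; 6 → 3 → 3; 7 → 7 → 2; 8 → 4 → 4.
Collecting the images, π ∘ ρ = [5 1 8 6 7 3 2 4].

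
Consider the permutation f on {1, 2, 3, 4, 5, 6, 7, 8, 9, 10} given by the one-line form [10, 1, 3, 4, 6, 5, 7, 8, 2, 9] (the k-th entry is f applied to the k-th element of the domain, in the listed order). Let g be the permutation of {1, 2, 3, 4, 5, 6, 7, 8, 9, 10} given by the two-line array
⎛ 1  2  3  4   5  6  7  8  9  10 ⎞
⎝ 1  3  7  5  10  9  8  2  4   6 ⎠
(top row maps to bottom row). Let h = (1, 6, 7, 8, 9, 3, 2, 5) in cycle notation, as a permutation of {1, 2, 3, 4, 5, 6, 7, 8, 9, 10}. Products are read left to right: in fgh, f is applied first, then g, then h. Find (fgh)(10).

Apply the permutations in order: f(10) = 9, then g(9) = 4, then h(4) = 4. So (fgh)(10) = 4.

4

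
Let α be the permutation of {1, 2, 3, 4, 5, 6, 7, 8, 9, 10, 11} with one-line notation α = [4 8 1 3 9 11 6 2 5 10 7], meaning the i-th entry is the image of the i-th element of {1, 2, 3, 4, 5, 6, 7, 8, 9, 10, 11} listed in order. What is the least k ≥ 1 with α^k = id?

6

The disjoint-cycle form of α has cycle lengths 3, 3, 2, 2, 1.
The order is lcm(3, 3, 2, 2) = 6.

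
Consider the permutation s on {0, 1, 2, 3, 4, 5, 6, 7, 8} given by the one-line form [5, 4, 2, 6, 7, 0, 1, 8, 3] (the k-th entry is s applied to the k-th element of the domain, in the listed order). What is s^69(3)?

Tracing 3 → 6 → … returns to 3 after 6 steps, so 3 lies in a 6-cycle (1 4 7 8 3 6).
On a 6-cycle, s^6 is the identity, so s^69 = s^3 there (69 ≡ 3 mod 6).
Stepping 3 places around the cycle: 3 → 6 → 1 → 4.

4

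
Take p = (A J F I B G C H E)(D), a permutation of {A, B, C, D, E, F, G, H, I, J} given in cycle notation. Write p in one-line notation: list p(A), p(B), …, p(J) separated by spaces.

Each element maps to the next entry in its cycle (wrapping to the front): A↦J, B↦G, C↦H, D↦D, E↦A, F↦I, G↦C, H↦E, I↦B, J↦F.
So the one-line form is J G H D A I C E B F.

J G H D A I C E B F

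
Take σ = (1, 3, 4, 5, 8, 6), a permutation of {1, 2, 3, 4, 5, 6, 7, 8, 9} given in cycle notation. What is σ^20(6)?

6 lies in the 6-cycle (1, 3, 4, 5, 8, 6).
Since the cycle has length 6, σ^20 acts on it the same as σ^2 (20 mod 6 = 2).
Stepping 2 places around the cycle: 6 → 1 → 3.

3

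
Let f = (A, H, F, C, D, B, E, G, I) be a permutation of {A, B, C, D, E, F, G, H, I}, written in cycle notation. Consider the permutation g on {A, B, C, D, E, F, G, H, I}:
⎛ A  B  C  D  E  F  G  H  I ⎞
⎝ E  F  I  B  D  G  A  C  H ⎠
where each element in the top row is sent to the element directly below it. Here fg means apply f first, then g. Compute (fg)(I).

First apply f: f(I) = A, then g(A) = E. Thus (fg)(I) = E.

E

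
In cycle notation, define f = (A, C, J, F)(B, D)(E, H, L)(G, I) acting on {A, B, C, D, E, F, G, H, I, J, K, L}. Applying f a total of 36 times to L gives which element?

L lies in the 3-cycle (E, H, L).
Powers repeat with period 3 on this cycle, and 36 mod 3 = 0, so f^36(L) = f^0(L).
So f^36(L) = L.

L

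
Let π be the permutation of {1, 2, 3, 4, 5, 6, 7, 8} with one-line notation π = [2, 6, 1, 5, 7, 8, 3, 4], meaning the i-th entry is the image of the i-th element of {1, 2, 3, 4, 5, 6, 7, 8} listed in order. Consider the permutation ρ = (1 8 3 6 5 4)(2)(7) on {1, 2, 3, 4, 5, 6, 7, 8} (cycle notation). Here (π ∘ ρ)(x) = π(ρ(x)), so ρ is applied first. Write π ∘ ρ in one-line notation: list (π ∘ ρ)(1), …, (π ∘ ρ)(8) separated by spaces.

4 6 8 2 5 7 3 1

(π ∘ ρ)(x) = π(ρ(x)). Computing each image: π(ρ(1)) = π(8) = 4, π(ρ(2)) = π(2) = 6, π(ρ(3)) = π(6) = 8, π(ρ(4)) = π(1) = 2, π(ρ(5)) = π(4) = 5, π(ρ(6)) = π(5) = 7, π(ρ(7)) = π(7) = 3, π(ρ(8)) = π(3) = 1.
Hence π ∘ ρ = [4 6 8 2 5 7 3 1].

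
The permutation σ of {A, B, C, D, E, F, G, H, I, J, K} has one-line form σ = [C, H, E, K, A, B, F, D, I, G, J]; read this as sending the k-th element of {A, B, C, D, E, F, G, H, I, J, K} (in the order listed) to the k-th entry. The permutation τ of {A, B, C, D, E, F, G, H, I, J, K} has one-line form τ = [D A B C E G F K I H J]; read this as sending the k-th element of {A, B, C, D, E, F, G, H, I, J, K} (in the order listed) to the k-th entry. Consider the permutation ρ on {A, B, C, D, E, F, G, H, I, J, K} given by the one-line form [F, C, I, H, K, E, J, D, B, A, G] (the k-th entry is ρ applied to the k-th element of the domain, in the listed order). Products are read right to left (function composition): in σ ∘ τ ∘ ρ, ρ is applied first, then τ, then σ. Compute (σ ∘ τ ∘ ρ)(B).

Apply the permutations in order: ρ(B) = C, then τ(C) = B, then σ(B) = H. So (σ ∘ τ ∘ ρ)(B) = H.

H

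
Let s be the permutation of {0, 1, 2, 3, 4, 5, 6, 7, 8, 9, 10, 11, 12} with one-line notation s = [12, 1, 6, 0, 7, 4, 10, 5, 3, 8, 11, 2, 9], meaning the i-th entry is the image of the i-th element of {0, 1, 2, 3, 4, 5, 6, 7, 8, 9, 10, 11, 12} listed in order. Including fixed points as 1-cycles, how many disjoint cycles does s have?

4

The cycle decomposition is (0, 12, 9, 8, 3)(1)(2, 6, 10, 11)(4, 7, 5), which has 4 cycles (counting 1-cycles).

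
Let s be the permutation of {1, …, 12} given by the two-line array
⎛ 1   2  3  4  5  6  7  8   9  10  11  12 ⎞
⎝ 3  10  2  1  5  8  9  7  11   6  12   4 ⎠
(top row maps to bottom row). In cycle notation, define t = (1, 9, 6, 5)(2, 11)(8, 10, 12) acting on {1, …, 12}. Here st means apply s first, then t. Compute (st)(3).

11

First apply s: s(3) = 2, then t(2) = 11. Thus (st)(3) = 11.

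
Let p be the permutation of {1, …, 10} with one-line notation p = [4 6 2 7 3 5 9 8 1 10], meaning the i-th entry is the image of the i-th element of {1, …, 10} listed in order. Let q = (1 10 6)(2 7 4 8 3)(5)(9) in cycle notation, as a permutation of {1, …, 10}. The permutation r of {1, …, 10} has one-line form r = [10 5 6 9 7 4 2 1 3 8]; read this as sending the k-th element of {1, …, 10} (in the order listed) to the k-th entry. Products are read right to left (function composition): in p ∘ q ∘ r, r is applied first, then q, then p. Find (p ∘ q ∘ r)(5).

7

Apply the permutations in order: r(5) = 7, then q(7) = 4, then p(4) = 7. So (p ∘ q ∘ r)(5) = 7.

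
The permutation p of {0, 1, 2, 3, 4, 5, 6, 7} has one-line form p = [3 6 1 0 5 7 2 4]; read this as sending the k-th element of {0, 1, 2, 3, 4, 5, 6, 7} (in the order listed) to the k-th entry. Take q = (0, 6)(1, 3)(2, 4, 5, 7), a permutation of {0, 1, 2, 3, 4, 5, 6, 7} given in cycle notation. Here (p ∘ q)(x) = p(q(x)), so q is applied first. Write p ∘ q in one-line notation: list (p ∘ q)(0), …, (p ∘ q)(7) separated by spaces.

2 0 5 6 7 4 3 1

(p ∘ q)(x) = p(q(x)). Computing each image: p(q(0)) = p(6) = 2, p(q(1)) = p(3) = 0, p(q(2)) = p(4) = 5, p(q(3)) = p(1) = 6, p(q(4)) = p(5) = 7, p(q(5)) = p(7) = 4, p(q(6)) = p(0) = 3, p(q(7)) = p(2) = 1.
Hence p ∘ q = [2 0 5 6 7 4 3 1].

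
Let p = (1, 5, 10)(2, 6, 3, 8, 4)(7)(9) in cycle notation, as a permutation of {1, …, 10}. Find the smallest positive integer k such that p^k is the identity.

15

The disjoint cycles have lengths 5, 3, 1, 1.
The order is lcm(5, 3) = 15.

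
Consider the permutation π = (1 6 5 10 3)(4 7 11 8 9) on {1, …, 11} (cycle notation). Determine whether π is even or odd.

The cycle lengths are 5, 5, 1.
A cycle of length ℓ contributes ℓ−1 transpositions, so π is a product of 4 + 4 = 8 transpositions — even.

even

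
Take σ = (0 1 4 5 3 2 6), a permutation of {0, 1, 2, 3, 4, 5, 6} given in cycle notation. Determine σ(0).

1

In the cycle (0 1 4 5 3 2 6), 0 is followed by 1, so σ(0) = 1.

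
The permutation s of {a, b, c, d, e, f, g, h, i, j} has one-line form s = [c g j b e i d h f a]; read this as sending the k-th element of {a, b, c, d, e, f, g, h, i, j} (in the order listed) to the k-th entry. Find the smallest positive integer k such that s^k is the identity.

6

Decomposing into disjoint cycles gives cycle lengths 3, 3, 2, 1, 1.
Since disjoint cycles commute, ord(s) = lcm(3, 3, 2) = 6.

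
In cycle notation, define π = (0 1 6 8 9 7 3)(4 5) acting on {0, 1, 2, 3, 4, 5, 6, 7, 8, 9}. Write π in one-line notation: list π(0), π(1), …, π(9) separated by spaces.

Reading each image from the cycles: 0↦1, 1↦6, 2↦2, 3↦0, 4↦5, 5↦4, 6↦8, 7↦3, 8↦9, 9↦7.
So the one-line form is 1 6 2 0 5 4 8 3 9 7.

1 6 2 0 5 4 8 3 9 7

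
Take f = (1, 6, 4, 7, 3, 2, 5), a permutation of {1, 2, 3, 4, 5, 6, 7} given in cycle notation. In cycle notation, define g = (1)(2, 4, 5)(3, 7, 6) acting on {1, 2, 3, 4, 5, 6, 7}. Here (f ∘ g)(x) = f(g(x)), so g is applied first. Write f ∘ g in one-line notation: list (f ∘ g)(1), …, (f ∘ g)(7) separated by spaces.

6 7 3 1 5 2 4

Chase each element through g then f: 1 → 1 → 6; 2 → 4 → 7; 3 → 7 → 3; 4 → 5 → 1; 5 → 2 → 5; 6 → 3 → 2; 7 → 6 → 4.
Collecting the images, f ∘ g = [6 7 3 1 5 2 4].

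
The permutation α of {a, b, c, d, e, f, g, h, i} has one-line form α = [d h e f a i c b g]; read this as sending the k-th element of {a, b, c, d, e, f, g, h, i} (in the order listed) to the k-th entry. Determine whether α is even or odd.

In disjoint-cycle form the cycle lengths are 7, 2.
A cycle is odd iff its length is even; α has 1 even-length cycle, so sgn(α) = (−1)^1 and α is odd.

odd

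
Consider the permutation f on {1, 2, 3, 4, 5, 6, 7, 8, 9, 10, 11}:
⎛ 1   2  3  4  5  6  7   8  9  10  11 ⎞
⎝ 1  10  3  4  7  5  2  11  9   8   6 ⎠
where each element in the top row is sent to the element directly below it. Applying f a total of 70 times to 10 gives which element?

Tracing 10 → 8 → … returns to 10 after 7 steps, so 10 lies in a 7-cycle (2 10 8 11 6 5 7).
On a 7-cycle, f^7 is the identity, so f^70 = f^0 there (70 ≡ 0 mod 7).
So f^70(10) = 10.

10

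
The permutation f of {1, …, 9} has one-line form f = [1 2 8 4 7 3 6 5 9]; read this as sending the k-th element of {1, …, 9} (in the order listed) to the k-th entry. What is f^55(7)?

7

Tracing 7 → 6 → … returns to 7 after 5 steps, so 7 lies in a 5-cycle (3 8 5 7 6).
Powers repeat with period 5 on this cycle, and 55 mod 5 = 0, so f^55(7) = f^0(7).
So f^55(7) = 7.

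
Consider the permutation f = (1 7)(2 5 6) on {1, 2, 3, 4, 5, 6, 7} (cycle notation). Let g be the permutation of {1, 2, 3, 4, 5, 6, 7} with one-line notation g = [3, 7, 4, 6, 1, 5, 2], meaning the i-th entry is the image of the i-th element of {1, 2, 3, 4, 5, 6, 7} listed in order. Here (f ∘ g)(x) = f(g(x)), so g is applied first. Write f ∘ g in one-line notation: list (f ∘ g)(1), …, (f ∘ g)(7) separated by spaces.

(f ∘ g)(x) = f(g(x)). Computing each image: f(g(1)) = f(3) = 3, f(g(2)) = f(7) = 1, f(g(3)) = f(4) = 4, f(g(4)) = f(6) = 2, f(g(5)) = f(1) = 7, f(g(6)) = f(5) = 6, f(g(7)) = f(2) = 5.
Hence f ∘ g = [3 1 4 2 7 6 5].

3 1 4 2 7 6 5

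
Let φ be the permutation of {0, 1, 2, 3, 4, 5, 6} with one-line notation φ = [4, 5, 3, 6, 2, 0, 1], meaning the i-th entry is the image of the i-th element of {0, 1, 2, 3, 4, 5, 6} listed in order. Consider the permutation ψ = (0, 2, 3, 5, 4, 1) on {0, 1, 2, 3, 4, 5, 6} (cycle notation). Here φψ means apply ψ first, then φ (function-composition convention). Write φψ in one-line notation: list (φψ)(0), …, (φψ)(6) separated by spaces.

3 4 6 0 5 2 1

For each element, apply ψ then φ: 0 → 2 → 3; 1 → 0 → 4; 2 → 3 → 6; 3 → 5 → 0; 4 → 1 → 5; 5 → 4 → 2; 6 → 6 → 1.
So φψ in one-line form is 3 4 6 0 5 2 1.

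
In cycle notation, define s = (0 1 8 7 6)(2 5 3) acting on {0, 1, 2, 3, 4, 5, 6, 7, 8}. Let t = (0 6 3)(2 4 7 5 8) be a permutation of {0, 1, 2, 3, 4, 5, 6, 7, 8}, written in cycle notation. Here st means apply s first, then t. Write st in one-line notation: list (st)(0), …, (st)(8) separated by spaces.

(st)(x) = t(s(x)). Computing each image: t(s(0)) = t(1) = 1, t(s(1)) = t(8) = 2, t(s(2)) = t(5) = 8, t(s(3)) = t(2) = 4, t(s(4)) = t(4) = 7, t(s(5)) = t(3) = 0, t(s(6)) = t(0) = 6, t(s(7)) = t(6) = 3, t(s(8)) = t(7) = 5.
Hence st = [1 2 8 4 7 0 6 3 5].

1 2 8 4 7 0 6 3 5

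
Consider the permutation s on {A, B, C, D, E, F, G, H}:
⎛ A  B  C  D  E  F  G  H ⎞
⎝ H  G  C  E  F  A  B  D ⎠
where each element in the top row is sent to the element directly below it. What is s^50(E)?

Tracing E → F → … returns to E after 5 steps, so E lies in a 5-cycle (A, H, D, E, F).
Powers repeat with period 5 on this cycle, and 50 mod 5 = 0, so s^50(E) = s^0(E).
So s^50(E) = E.

E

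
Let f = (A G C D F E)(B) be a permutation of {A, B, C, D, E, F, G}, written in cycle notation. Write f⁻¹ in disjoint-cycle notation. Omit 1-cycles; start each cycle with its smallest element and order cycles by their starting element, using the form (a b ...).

(A E F D C G)

The inverse reverses each cycle.
Reversing each cycle of f and rotating so the smallest element leads gives (A E F D C G).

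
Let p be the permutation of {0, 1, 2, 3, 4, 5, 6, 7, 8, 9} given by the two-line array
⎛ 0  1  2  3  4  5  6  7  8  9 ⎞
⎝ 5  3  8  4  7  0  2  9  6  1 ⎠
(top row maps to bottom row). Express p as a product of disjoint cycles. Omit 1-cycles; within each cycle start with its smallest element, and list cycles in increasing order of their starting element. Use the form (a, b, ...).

Start at 0 and follow images: 0 → 5 → 0, giving the cycle (0, 5).
Repeating from the next unused element and collecting all non-trivial cycles gives (0, 5)(1, 3, 4, 7, 9)(2, 8, 6).

(0, 5)(1, 3, 4, 7, 9)(2, 8, 6)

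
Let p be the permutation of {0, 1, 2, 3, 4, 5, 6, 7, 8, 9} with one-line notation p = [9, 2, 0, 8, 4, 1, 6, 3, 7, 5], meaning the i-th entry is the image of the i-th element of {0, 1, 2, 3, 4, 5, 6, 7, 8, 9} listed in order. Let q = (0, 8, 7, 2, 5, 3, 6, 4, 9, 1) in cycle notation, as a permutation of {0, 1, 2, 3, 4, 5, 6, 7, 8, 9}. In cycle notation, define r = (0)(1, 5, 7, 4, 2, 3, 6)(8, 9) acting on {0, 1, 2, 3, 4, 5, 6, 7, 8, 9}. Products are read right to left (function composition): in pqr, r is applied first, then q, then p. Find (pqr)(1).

8

Apply the permutations in order: r(1) = 5, then q(5) = 3, then p(3) = 8. So (pqr)(1) = 8.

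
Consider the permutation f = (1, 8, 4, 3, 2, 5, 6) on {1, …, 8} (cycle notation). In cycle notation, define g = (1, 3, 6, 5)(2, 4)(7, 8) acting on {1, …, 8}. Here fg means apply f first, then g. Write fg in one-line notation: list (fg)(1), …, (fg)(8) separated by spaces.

7 1 4 6 5 3 8 2

(fg)(x) = g(f(x)). Computing each image: g(f(1)) = g(8) = 7, g(f(2)) = g(5) = 1, g(f(3)) = g(2) = 4, g(f(4)) = g(3) = 6, g(f(5)) = g(6) = 5, g(f(6)) = g(1) = 3, g(f(7)) = g(7) = 8, g(f(8)) = g(4) = 2.
Hence fg = [7 1 4 6 5 3 8 2].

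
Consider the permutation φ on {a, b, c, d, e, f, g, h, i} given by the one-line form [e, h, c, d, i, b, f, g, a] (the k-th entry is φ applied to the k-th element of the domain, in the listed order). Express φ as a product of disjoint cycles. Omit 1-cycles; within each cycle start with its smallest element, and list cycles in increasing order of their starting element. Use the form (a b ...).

Iterating φ from a gives a → e → i → a; that is the 3-cycle (a e i).
Continuing from each remaining unvisited element yields (a e i)(b h g f).

(a e i)(b h g f)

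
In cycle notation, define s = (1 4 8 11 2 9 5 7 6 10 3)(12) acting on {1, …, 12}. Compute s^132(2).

2 lies in the 11-cycle (1 4 8 11 2 9 5 7 6 10 3).
On an 11-cycle, s^11 is the identity, so s^132 = s^0 there (132 ≡ 0 mod 11).
So s^132(2) = 2.

2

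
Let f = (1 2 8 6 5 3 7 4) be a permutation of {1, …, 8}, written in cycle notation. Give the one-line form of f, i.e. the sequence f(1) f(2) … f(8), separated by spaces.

Image by image: 1↦2, 2↦8, 3↦7, 4↦1, 5↦3, 6↦5, 7↦4, 8↦6.
Listing these in domain order gives 2 8 7 1 3 5 4 6.

2 8 7 1 3 5 4 6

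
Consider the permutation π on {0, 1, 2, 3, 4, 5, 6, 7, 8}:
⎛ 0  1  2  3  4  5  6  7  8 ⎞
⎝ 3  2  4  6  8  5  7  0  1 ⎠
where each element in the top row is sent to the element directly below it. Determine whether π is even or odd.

even

In disjoint-cycle form the cycle lengths are 4, 4, 1.
A cycle is odd iff its length is even; π has 2 even-length cycles, so sgn(π) = (−1)^2 and π is even.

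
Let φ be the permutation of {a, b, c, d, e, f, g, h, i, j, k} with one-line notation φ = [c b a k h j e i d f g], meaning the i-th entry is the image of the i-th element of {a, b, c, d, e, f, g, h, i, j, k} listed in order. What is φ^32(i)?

Tracing i → d → … returns to i after 6 steps, so i lies in a 6-cycle (d, k, g, e, h, i).
On a 6-cycle, φ^6 is the identity, so φ^32 = φ^2 there (32 ≡ 2 mod 6).
Advancing 2 steps from i: i → d → k.

k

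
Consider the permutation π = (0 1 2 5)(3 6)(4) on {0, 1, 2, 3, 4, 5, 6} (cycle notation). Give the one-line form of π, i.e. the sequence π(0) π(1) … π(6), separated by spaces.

Each element maps to the next entry in its cycle (wrapping to the front): 0↦1, 1↦2, 2↦5, 3↦6, 4↦4, 5↦0, 6↦3.
So the one-line form is 1 2 5 6 4 0 3.

1 2 5 6 4 0 3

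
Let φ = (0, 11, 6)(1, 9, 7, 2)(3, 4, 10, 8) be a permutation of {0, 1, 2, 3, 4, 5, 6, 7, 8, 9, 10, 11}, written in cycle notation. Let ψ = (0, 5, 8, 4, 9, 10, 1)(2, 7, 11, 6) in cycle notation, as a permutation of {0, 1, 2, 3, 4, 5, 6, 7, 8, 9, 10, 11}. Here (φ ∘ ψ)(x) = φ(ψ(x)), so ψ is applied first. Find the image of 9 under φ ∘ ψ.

8

(φ ∘ ψ)(9) = φ(ψ(9)). ψ(9) = 10, then φ(10) = 8. So (φ ∘ ψ)(9) = 8.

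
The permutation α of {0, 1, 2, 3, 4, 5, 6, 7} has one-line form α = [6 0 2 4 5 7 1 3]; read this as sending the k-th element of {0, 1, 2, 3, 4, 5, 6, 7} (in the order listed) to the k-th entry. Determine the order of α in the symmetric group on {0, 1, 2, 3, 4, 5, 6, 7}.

Writing α as disjoint cycles, the cycle lengths are 4, 3, 1.
The order of α is the least common multiple of its cycle lengths: lcm(4, 3) = 12.

12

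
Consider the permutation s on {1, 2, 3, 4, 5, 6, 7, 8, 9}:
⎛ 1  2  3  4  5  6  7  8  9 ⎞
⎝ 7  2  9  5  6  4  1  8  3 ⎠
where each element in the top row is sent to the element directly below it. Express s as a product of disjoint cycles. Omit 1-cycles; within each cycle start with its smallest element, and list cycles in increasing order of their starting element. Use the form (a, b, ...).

(1, 7)(3, 9)(4, 5, 6)

Start at 1 and follow images: 1 → 7 → 1, giving the cycle (1, 7).
Continuing from each remaining unvisited element yields (1, 7)(3, 9)(4, 5, 6).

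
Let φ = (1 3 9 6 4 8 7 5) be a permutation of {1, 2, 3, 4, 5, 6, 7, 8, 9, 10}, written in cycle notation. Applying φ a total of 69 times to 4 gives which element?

4 lies in the 8-cycle (1 3 9 6 4 8 7 5).
Since the cycle has length 8, φ^69 acts on it the same as φ^5 (69 mod 8 = 5).
Stepping 5 places around the cycle: 4 → 8 → 7 → 5 → 1 → 3.

3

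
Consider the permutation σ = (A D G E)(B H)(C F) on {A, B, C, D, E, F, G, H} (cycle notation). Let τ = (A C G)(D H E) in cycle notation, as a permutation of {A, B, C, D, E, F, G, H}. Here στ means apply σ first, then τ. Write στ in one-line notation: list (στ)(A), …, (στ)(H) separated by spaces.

H E F A C G D B

Chase each element through σ then τ: A → D → H; B → H → E; C → F → F; D → G → A; E → A → C; F → C → G; G → E → D; H → B → B.
So στ in one-line form is H E F A C G D B.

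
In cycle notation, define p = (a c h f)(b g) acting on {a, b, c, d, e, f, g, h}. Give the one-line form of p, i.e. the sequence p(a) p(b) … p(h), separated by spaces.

Each element maps to the next entry in its cycle (wrapping to the front): a→c, b→g, c→h, d→d, e→e, f→a, g→b, h→f.
Listing these in domain order gives c g h d e a b f.

c g h d e a b f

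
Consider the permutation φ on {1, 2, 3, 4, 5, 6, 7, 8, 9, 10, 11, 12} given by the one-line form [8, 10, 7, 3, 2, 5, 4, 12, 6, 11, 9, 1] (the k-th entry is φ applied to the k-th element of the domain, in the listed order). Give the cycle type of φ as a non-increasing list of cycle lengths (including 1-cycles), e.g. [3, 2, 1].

[6, 3, 3]

The disjoint cycles are (1, 8, 12)(2, 10, 11, 9, 6, 5)(3, 7, 4), with lengths 6, 3, 3 in non-increasing order.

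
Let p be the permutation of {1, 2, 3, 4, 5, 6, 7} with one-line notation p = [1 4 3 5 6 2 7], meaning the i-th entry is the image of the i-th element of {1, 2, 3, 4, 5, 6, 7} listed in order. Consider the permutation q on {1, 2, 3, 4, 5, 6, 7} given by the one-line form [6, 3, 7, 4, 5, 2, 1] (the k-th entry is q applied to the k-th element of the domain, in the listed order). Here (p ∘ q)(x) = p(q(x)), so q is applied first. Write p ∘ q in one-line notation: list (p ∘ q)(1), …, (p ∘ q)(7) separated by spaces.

2 3 7 5 6 4 1

(p ∘ q)(x) = p(q(x)). Computing each image: p(q(1)) = p(6) = 2, p(q(2)) = p(3) = 3, p(q(3)) = p(7) = 7, p(q(4)) = p(4) = 5, p(q(5)) = p(5) = 6, p(q(6)) = p(2) = 4, p(q(7)) = p(1) = 1.
Hence p ∘ q = [2 3 7 5 6 4 1].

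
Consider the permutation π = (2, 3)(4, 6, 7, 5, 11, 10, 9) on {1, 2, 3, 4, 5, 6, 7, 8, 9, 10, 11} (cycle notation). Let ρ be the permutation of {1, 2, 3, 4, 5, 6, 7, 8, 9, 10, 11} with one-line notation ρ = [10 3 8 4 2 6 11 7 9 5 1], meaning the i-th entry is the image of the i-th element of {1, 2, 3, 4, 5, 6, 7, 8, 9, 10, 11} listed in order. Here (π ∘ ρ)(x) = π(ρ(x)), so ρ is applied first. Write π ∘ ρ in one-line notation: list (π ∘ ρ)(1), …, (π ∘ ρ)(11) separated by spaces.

9 2 8 6 3 7 10 5 4 11 1

For each element, apply ρ then π: 1 → 10 → 9; 2 → 3 → 2; 3 → 8 → 8; 4 → 4 → 6; 5 → 2 → 3; 6 → 6 → 7; 7 → 11 → 10; 8 → 7 → 5; 9 → 9 → 4; 10 → 5 → 11; 11 → 1 → 1.
Collecting the images, π ∘ ρ = [9 2 8 6 3 7 10 5 4 11 1].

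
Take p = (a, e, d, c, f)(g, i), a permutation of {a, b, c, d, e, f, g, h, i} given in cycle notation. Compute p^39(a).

a lies in the 5-cycle (a, e, d, c, f).
On a 5-cycle, p^5 is the identity, so p^39 = p^4 there (39 ≡ 4 mod 5).
Advancing 4 steps from a: a → e → d → c → f.

f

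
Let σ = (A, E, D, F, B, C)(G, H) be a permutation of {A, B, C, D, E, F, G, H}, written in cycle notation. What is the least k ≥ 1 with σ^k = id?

The cycle type of σ is (6, 2).
Since disjoint cycles commute, ord(σ) = lcm(6, 2) = 6.

6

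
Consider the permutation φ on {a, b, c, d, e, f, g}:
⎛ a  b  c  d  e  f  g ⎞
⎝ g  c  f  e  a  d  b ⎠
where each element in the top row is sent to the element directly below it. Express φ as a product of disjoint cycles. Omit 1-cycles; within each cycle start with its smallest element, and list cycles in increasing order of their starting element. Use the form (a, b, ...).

Iterating φ from a gives a → g → b → c → f → d → e → a; that is the 7-cycle (a, g, b, c, f, d, e).
Repeating from the next unused element and collecting all non-trivial cycles gives (a, g, b, c, f, d, e).

(a, g, b, c, f, d, e)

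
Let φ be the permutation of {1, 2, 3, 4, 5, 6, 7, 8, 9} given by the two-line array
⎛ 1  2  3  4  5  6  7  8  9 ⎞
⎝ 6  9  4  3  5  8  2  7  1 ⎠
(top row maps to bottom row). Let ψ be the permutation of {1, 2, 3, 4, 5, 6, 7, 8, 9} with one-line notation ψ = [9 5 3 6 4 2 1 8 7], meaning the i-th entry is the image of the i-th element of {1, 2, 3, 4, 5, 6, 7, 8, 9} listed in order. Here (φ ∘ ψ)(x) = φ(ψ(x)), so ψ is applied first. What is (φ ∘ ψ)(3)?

4

ψ(3) = 3, then φ(3) = 4; composing gives (φ ∘ ψ)(3) = 4.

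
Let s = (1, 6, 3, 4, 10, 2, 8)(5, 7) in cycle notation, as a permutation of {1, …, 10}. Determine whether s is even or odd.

odd

The cycle lengths are 7, 2, 1.
A cycle of length ℓ contributes ℓ−1 transpositions, so s is a product of 6 + 1 = 7 transpositions — odd.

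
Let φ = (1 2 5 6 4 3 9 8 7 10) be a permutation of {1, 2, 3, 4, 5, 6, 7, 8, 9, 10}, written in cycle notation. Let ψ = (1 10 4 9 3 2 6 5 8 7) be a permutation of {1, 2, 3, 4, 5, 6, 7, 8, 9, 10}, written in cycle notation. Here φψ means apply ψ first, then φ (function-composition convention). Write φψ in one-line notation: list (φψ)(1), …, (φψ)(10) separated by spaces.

For each element, apply ψ then φ: 1 → 10 → 1; 2 → 6 → 4; 3 → 2 → 5; 4 → 9 → 8; 5 → 8 → 7; 6 → 5 → 6; 7 → 1 → 2; 8 → 7 → 10; 9 → 3 → 9; 10 → 4 → 3.
Collecting the images, φψ = [1 4 5 8 7 6 2 10 9 3].

1 4 5 8 7 6 2 10 9 3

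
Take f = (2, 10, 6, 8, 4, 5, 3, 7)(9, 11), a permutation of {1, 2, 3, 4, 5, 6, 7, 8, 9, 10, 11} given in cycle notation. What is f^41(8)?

8 lies in the 8-cycle (2, 10, 6, 8, 4, 5, 3, 7).
Since the cycle has length 8, f^41 acts on it the same as f^1 (41 mod 8 = 1).
Advancing 1 step from 8: 8 → 4.

4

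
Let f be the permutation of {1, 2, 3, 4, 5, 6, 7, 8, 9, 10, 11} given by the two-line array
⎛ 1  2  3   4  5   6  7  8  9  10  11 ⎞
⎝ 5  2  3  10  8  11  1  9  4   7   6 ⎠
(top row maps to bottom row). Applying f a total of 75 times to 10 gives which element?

9

Tracing 10 → 7 → … returns to 10 after 7 steps, so 10 lies in a 7-cycle (1, 5, 8, 9, 4, 10, 7).
On a 7-cycle, f^7 is the identity, so f^75 = f^5 there (75 ≡ 5 mod 7).
Stepping 5 places around the cycle: 10 → 7 → 1 → 5 → 8 → 9.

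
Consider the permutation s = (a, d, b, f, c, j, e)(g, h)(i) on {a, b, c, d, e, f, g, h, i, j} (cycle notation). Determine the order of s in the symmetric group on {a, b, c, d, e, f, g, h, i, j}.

The cycle type of s is (7, 2, 1).
The order of s is the least common multiple of its cycle lengths: lcm(7, 2) = 14.

14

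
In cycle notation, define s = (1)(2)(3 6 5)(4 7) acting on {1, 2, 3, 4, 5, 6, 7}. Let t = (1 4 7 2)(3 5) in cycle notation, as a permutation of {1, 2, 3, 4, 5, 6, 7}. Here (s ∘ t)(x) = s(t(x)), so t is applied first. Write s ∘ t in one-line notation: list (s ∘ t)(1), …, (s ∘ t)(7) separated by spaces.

7 1 3 4 6 5 2

(s ∘ t)(x) = s(t(x)). Computing each image: s(t(1)) = s(4) = 7, s(t(2)) = s(1) = 1, s(t(3)) = s(5) = 3, s(t(4)) = s(7) = 4, s(t(5)) = s(3) = 6, s(t(6)) = s(6) = 5, s(t(7)) = s(2) = 2.
Hence s ∘ t = [7 1 3 4 6 5 2].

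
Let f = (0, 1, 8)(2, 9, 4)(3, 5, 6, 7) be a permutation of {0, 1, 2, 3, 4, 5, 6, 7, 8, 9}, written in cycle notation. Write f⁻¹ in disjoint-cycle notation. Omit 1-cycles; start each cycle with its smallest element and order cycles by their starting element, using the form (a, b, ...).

(0, 8, 1)(2, 4, 9)(3, 7, 6, 5)

If f sends a → b within a cycle, f⁻¹ sends b → a; equivalently, reverse each cycle.
Reversing each cycle of f and rotating so the smallest element leads gives (0, 8, 1)(2, 4, 9)(3, 7, 6, 5).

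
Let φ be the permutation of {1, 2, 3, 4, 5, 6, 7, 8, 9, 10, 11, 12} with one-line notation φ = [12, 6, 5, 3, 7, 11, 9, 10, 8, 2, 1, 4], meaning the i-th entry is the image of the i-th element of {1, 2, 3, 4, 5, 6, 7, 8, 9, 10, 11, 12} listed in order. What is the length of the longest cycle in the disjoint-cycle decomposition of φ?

12

Decomposing into disjoint cycles gives (1 12 4 3 5 7 9 8 10 2 6 11); the longest has length 12.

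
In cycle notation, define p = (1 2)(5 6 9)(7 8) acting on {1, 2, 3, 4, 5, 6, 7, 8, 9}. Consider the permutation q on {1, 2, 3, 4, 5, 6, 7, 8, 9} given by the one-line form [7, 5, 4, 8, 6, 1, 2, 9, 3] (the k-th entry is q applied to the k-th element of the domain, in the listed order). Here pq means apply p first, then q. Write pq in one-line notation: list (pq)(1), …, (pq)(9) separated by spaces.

(pq)(x) = q(p(x)). Computing each image: q(p(1)) = q(2) = 5, q(p(2)) = q(1) = 7, q(p(3)) = q(3) = 4, q(p(4)) = q(4) = 8, q(p(5)) = q(6) = 1, q(p(6)) = q(9) = 3, q(p(7)) = q(8) = 9, q(p(8)) = q(7) = 2, q(p(9)) = q(5) = 6.
Hence pq = [5 7 4 8 1 3 9 2 6].

5 7 4 8 1 3 9 2 6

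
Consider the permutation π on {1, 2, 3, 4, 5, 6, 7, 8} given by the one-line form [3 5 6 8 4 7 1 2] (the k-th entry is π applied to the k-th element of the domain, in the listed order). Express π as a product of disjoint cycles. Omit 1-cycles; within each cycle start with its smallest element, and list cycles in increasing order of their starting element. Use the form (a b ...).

(1 3 6 7)(2 5 4 8)

Iterating π from 1 gives 1 → 3 → 6 → 7 → 1; that is the 4-cycle (1 3 6 7).
Repeating from the next unused element and collecting all non-trivial cycles gives (1 3 6 7)(2 5 4 8).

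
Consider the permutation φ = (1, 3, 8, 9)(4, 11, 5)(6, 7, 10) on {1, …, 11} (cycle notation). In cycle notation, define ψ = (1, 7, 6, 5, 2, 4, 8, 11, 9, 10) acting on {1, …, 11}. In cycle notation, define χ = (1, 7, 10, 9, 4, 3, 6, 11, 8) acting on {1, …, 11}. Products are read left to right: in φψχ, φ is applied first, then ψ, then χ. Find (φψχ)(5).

Apply the permutations in order: φ(5) = 4, then ψ(4) = 8, then χ(8) = 1. So (φψχ)(5) = 1.

1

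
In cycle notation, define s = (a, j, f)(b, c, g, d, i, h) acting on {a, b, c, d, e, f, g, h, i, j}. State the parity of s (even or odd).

odd

The cycle lengths are 6, 3, 1.
A cycle of length ℓ contributes ℓ−1 transpositions, so s is a product of 5 + 2 = 7 transpositions — odd.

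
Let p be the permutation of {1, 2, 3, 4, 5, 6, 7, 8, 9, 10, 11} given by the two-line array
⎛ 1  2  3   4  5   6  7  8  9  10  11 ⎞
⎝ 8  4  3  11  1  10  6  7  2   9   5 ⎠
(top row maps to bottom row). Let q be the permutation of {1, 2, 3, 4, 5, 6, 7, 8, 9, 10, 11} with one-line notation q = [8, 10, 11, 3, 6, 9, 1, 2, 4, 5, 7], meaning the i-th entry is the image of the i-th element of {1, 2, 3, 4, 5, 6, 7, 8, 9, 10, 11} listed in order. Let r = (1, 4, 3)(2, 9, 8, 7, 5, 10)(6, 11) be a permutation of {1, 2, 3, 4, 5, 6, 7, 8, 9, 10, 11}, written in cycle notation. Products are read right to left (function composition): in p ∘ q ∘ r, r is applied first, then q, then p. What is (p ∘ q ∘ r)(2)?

Chase 2: r(2) = 9; q(9) = 4; p(4) = 11. Hence (p ∘ q ∘ r)(2) = 11.

11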